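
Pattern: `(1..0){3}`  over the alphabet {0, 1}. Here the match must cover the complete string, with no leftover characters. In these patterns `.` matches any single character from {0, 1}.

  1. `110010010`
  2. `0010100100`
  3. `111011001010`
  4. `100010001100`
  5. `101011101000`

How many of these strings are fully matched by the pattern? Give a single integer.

3

1. `110010010` → no match
2. `0010100100` → no match — must start with `1`
3. `111011001010` → match
4. `100010001100` → match
5. `101011101000` → match
Total matched: 3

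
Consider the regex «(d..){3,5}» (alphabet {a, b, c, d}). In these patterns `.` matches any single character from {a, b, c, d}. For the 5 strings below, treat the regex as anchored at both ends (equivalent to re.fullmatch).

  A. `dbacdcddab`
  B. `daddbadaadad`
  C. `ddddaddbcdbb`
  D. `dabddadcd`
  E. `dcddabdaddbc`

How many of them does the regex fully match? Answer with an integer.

4

A → no match
B → match
C → match
D → match
E → match
Total matched: 4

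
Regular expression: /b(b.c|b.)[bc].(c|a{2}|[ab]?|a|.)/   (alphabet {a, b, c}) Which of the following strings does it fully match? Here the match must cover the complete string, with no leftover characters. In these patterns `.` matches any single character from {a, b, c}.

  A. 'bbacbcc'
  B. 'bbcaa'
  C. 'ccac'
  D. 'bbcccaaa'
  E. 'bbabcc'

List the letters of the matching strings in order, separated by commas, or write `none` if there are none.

A, D, E

A. 'bbacbcc' → match
B. 'bbcaa' → no match
C. 'ccac' → no match — must start with 'bb'
D. 'bbcccaaa' → match
E. 'bbabcc' → match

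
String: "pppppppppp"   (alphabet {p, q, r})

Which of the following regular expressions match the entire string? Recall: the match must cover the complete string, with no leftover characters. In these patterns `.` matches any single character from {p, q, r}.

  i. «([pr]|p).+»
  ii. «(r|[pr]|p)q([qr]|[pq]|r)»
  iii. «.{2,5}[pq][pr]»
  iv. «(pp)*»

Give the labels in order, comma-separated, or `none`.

i, iv

i → match
ii → no match
iii → no match
iv → match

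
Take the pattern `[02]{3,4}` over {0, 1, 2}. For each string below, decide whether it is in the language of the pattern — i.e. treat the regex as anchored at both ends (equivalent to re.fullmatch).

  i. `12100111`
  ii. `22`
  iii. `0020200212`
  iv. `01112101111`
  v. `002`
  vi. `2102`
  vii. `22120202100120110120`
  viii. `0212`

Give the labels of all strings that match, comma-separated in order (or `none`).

i. `12100111` → no match
ii. `22` → no match
iii. `0020200212` → no match
iv. `01112101111` → no match
v. `002` → match
vi. `2102` → no match
vii → no match
viii. `0212` → no match

v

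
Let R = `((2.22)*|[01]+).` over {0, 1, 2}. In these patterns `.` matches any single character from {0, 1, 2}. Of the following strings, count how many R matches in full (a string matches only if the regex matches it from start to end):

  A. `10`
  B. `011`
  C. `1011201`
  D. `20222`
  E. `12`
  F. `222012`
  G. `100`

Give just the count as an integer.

A → match
B → match
C → no match
D → match
E → match
F → no match
G → match
Total matched: 5

5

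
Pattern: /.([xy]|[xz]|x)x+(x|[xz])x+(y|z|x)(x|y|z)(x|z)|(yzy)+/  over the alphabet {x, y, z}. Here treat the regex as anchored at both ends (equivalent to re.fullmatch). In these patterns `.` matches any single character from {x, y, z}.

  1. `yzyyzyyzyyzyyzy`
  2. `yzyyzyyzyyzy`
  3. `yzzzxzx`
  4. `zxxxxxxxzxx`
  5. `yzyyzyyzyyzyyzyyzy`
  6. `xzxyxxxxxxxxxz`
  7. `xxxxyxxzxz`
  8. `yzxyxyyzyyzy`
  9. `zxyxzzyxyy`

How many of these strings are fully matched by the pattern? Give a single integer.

1 → match
2 → match
3 → no match
4 → match
5 → match
6 → no match
7 → no match
8 → no match
9 → no match
Total matched: 4

4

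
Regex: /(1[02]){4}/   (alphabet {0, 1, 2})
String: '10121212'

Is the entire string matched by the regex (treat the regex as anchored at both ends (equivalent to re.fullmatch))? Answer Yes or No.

Yes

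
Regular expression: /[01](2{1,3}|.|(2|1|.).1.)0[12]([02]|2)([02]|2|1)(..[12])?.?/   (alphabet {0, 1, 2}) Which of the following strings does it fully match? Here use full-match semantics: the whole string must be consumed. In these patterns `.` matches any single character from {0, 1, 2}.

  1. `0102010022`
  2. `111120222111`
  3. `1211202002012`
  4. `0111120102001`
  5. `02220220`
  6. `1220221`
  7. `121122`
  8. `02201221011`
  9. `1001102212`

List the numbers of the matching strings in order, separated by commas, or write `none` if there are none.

1, 2, 3, 5, 6, 8, 9

1. `0102010022` → match
2. `111120222111` → match
3 → match
4 → no match
5. `02220220` → match
6. `1220221` → match
7. `121122` → no match
8. `02201221011` → match
9. `1001102212` → match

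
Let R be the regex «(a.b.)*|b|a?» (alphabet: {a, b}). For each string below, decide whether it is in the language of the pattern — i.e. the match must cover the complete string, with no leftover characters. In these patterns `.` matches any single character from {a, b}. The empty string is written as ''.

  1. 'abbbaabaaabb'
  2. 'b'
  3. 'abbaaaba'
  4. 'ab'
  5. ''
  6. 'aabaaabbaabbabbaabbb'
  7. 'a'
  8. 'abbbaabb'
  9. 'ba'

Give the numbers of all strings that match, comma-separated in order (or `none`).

1 → match
2 → match
3 → match
4 → no match
5 → match
6 → match
7 → match
8 → match
9 → no match

1, 2, 3, 5, 6, 7, 8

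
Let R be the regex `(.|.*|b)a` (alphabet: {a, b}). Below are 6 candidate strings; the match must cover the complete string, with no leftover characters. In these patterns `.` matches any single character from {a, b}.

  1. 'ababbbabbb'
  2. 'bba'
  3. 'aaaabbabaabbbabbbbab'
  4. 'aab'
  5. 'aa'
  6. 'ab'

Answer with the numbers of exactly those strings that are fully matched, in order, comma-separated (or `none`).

1 → no match — must end with 'a'
2 → match
3 → no match — must end with 'a'
4 → no match — must end with 'a'
5 → match
6 → no match — must end with 'a'

2, 5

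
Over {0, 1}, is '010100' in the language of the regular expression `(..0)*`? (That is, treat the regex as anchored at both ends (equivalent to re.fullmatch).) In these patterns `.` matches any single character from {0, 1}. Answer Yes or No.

Yes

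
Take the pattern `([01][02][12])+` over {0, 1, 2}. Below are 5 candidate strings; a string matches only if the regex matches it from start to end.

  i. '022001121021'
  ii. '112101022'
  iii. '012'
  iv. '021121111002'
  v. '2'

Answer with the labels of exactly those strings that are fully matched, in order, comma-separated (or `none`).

i

i → match
ii → no match
iii → no match
iv → no match
v → no match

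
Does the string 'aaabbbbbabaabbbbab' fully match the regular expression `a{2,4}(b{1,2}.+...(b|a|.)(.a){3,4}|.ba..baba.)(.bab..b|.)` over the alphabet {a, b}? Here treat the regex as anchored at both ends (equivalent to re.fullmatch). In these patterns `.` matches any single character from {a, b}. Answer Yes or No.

No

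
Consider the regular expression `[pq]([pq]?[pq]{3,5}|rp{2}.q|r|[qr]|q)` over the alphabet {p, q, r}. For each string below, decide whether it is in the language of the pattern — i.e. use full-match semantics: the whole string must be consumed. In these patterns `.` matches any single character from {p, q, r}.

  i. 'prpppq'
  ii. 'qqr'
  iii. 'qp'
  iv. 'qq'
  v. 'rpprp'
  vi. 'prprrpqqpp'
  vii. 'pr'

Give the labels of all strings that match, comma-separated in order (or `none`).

i, iv, vii

i → match
ii → no match
iii → no match
iv → match
v → no match
vi → no match
vii → match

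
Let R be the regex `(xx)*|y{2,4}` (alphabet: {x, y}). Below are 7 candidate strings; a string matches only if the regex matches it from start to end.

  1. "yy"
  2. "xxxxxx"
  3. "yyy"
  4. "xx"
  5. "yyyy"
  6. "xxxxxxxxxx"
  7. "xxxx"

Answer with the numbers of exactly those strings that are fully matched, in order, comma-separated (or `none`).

1 → match
2 → match
3 → match
4 → match
5 → match
6 → match
7 → match

1, 2, 3, 4, 5, 6, 7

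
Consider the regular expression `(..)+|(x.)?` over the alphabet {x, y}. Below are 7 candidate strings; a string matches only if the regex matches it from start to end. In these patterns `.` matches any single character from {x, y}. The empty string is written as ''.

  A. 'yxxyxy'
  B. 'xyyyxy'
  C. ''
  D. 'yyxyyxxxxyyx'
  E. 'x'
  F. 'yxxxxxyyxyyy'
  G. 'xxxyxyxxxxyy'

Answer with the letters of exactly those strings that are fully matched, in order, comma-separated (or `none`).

A. 'yxxyxy' → match
B. 'xyyyxy' → match
C. '' → match
D. 'yyxyyxxxxyyx' → match
E. 'x' → no match
F. 'yxxxxxyyxyyy' → match
G. 'xxxyxyxxxxyy' → match

A, B, C, D, F, G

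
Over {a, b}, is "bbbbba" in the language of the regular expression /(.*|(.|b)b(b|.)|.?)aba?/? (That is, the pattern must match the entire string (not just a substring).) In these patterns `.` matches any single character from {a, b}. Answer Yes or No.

No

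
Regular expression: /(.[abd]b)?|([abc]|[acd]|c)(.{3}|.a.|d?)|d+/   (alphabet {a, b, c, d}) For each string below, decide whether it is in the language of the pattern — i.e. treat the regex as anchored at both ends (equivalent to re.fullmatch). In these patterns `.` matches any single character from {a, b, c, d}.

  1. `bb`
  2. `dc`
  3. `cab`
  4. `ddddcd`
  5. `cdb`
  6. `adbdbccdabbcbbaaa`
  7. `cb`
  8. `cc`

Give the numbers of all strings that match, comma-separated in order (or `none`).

3, 5

1 → no match
2 → no match
3 → match
4 → no match
5 → match
6 → no match
7 → no match
8 → no match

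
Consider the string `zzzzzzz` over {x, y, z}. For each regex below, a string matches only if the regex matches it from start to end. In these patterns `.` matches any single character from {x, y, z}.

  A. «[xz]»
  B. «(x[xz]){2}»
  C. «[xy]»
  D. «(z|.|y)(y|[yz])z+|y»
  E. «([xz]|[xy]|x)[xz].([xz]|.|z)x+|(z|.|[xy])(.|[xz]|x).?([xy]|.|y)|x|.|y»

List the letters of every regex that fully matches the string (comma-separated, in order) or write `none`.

A → no match
B → no match — must start with `x`
C → no match
D → match
E → no match

D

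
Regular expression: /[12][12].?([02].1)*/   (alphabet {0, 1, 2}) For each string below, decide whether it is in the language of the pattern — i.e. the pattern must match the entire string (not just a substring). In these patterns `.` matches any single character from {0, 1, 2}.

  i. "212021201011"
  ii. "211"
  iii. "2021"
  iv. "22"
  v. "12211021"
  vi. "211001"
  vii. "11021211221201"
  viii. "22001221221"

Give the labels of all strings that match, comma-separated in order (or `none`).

i → match
ii → match
iii → no match
iv → match
v → match
vi → match
vii → match
viii → match

i, ii, iv, v, vi, vii, viii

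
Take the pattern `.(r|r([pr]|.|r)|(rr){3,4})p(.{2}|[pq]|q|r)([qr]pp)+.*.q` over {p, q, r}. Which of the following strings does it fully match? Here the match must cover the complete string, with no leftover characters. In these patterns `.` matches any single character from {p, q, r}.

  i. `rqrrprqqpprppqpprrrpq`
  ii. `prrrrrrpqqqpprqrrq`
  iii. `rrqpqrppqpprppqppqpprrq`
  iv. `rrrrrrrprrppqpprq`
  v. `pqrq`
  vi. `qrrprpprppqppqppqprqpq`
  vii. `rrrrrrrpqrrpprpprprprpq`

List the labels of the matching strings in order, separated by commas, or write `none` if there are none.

ii, iii, iv, vii

i → no match
ii → match
iii → match
iv → match
v → no match
vi → no match
vii → match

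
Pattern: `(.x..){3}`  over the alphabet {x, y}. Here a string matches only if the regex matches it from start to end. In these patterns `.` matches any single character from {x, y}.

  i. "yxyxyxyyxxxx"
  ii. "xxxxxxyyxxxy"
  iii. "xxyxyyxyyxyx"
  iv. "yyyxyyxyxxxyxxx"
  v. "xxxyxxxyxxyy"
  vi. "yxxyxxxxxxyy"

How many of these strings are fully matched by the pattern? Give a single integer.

4

i. "yxyxyxyyxxxx" → match
ii. "xxxxxxyyxxxy" → match
iii. "xxyxyyxyyxyx" → no match
iv → no match
v. "xxxyxxxyxxyy" → match
vi. "yxxyxxxxxxyy" → match
Total matched: 4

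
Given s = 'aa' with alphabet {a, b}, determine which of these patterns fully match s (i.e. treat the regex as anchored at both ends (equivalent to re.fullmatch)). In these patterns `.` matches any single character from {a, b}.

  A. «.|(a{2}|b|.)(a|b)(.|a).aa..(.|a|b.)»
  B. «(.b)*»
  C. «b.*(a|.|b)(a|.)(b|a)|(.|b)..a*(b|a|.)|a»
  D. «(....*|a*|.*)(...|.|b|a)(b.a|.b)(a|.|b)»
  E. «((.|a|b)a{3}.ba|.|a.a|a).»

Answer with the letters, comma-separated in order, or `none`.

E

A → no match
B → no match
C → no match
D → no match
E → match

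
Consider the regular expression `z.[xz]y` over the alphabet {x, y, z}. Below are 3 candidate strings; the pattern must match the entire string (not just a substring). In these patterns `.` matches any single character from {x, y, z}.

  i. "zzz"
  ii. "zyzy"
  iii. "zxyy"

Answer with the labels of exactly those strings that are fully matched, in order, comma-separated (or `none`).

ii

i → no match — must end with "y"
ii → match
iii → no match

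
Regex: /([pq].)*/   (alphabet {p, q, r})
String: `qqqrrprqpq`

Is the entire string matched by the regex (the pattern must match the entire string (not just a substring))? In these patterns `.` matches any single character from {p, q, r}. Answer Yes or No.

No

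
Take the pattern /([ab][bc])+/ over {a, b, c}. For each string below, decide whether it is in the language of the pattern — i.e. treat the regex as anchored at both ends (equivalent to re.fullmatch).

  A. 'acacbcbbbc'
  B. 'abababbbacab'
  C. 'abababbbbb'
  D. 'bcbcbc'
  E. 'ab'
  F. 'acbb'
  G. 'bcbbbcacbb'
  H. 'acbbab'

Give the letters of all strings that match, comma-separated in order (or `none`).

A, B, C, D, E, F, G, H

A → match
B → match
C → match
D → match
E → match
F → match
G → match
H → match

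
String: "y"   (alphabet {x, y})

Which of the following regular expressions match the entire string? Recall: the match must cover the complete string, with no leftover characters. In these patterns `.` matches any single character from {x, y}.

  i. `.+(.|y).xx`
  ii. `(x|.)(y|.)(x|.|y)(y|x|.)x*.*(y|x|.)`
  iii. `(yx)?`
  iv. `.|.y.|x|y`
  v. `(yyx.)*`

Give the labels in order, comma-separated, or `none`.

iv

i → no match — must end with "xx"
ii → no match
iii → no match
iv → match
v → no match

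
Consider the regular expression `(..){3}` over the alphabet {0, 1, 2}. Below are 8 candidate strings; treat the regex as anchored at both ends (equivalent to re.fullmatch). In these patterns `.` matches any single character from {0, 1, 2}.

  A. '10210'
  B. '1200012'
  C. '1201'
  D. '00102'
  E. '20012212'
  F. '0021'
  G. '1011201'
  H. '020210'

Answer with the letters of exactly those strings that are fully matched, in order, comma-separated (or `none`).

A → no match
B → no match
C → no match
D → no match
E → no match
F → no match
G → no match
H → match

H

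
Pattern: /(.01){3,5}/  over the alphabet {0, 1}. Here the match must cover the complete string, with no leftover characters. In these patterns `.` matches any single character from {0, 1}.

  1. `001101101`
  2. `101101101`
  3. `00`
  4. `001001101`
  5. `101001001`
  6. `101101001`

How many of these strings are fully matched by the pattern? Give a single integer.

1. `001101101` → match
2. `101101101` → match
3. `00` → no match — must end with `01`
4. `001001101` → match
5. `101001001` → match
6. `101101001` → match
Total matched: 5

5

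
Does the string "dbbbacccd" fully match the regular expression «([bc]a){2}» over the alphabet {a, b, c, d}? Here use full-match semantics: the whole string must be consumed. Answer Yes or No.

Every match must end with "a", but "dbbbacccd" does not.

No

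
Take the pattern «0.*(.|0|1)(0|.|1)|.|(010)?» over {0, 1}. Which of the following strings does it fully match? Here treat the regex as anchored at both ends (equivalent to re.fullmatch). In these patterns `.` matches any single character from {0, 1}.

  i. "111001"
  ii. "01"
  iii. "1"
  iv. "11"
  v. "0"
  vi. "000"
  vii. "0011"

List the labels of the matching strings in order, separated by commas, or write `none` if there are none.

iii, v, vi, vii

i → no match
ii → no match
iii → match
iv → no match
v → match
vi → match
vii → match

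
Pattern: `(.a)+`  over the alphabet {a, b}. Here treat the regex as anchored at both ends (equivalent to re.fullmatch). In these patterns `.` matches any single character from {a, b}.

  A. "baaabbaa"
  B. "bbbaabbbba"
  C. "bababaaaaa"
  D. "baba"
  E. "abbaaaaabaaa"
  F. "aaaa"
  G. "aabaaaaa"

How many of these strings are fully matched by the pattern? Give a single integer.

4

A → no match
B → no match
C → match
D → match
E → no match
F → match
G → match
Total matched: 4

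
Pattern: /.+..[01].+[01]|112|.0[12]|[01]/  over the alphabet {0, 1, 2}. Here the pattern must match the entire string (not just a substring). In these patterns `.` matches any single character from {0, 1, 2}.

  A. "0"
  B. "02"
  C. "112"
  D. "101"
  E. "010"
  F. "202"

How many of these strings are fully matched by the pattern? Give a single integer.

4

A → match
B → no match
C → match
D → match
E → no match
F → match
Total matched: 4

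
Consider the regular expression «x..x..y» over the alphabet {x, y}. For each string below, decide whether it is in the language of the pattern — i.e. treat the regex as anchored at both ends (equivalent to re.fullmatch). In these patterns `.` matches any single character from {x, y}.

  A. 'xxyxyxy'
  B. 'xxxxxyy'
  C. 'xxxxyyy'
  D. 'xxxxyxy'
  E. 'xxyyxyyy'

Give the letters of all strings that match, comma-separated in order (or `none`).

A → match
B → match
C → match
D → match
E → no match

A, B, C, D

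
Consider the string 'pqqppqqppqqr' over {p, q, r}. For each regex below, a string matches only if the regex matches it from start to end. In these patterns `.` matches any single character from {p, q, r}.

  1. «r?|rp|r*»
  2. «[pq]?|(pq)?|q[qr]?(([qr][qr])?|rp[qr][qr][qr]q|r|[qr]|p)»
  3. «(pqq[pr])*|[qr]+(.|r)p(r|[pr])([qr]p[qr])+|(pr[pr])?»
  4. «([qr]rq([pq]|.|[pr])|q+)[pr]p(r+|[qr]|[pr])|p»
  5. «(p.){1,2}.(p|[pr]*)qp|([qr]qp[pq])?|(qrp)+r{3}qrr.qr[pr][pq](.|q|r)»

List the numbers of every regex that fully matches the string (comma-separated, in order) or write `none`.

3

1 → no match
2 → no match
3 → match
4 → no match
5 → no match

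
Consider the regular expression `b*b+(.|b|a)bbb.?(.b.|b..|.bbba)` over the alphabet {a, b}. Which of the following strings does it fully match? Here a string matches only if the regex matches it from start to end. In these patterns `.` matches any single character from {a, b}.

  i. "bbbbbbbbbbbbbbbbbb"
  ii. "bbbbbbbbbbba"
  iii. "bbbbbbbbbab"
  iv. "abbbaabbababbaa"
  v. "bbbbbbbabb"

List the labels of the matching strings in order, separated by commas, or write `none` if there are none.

i, ii, iii, v

i → match
ii → match
iii → match
iv → no match
v → match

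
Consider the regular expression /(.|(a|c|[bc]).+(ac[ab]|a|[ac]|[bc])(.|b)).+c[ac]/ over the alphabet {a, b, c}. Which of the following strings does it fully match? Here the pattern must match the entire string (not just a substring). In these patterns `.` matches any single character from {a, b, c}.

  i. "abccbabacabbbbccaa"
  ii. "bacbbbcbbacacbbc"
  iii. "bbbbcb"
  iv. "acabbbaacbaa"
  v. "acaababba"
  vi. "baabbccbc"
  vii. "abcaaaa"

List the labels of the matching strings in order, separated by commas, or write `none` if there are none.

i → no match
ii → no match
iii → no match
iv → no match
v → no match
vi → no match
vii → no match

none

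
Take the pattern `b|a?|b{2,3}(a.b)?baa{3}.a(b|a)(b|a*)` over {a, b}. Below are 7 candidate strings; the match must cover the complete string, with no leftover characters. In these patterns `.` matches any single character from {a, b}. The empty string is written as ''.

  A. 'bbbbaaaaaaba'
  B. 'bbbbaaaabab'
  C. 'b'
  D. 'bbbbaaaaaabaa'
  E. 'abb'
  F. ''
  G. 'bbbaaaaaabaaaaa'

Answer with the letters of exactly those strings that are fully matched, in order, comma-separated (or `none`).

A, B, C, D, F, G

A → match
B → match
C → match
D → match
E → no match
F → match
G → match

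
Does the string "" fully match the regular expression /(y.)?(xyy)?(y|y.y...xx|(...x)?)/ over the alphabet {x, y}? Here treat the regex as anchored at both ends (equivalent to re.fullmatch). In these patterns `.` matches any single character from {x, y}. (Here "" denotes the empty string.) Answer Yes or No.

Yes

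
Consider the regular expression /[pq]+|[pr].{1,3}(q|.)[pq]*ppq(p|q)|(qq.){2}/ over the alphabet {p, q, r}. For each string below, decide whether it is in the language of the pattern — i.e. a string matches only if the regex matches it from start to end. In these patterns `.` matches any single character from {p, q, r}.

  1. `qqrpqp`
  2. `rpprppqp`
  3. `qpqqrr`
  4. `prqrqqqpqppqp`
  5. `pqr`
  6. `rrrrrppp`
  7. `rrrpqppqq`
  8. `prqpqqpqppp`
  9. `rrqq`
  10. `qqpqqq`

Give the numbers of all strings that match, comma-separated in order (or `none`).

1 → no match
2 → match
3 → no match
4 → match
5 → no match
6 → no match
7 → match
8 → no match
9 → no match
10 → match

2, 4, 7, 10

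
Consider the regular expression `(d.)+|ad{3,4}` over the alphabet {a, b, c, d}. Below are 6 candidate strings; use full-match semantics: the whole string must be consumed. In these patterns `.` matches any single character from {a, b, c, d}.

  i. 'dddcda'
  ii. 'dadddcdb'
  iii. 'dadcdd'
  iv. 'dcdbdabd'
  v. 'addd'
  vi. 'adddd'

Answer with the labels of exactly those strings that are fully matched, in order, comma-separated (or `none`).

i. 'dddcda' → match
ii. 'dadddcdb' → match
iii. 'dadcdd' → match
iv. 'dcdbdabd' → no match
v. 'addd' → match
vi. 'adddd' → match

i, ii, iii, v, vi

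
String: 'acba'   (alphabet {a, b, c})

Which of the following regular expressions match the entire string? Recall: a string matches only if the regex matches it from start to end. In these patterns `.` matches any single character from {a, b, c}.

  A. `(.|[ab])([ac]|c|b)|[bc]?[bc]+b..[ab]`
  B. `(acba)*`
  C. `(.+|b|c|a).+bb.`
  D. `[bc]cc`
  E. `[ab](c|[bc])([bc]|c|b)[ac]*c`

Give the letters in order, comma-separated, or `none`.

B

A → no match
B → match
C → no match
D → no match — must end with 'cc'
E → no match — must end with 'c'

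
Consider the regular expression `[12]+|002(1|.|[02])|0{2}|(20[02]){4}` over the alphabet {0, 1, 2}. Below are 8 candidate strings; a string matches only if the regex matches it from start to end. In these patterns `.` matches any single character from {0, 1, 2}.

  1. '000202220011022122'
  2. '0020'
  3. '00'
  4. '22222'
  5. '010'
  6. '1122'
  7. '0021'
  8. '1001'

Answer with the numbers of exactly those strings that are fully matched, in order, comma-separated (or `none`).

1 → no match
2. '0020' → match
3. '00' → match
4. '22222' → match
5. '010' → no match
6. '1122' → match
7. '0021' → match
8. '1001' → no match

2, 3, 4, 6, 7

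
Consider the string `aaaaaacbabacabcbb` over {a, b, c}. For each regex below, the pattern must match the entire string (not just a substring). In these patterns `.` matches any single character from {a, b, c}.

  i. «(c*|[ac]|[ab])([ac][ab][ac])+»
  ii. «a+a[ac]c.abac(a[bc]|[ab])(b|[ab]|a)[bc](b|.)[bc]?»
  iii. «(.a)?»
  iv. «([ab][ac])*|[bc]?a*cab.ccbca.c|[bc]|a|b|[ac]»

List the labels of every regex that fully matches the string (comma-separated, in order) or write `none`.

i → no match
ii → match
iii → no match
iv → no match

ii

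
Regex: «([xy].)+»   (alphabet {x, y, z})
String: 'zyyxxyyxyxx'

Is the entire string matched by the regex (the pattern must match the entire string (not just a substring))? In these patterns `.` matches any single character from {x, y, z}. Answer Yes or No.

No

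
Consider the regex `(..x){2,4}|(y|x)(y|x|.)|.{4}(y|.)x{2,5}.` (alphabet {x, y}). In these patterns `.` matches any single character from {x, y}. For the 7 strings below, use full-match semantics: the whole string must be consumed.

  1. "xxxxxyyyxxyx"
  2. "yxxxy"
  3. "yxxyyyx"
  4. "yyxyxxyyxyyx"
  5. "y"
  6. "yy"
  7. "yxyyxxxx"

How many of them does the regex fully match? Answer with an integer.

1 → no match
2 → no match
3 → no match
4 → match
5 → no match
6 → match
7 → match
Total matched: 3

3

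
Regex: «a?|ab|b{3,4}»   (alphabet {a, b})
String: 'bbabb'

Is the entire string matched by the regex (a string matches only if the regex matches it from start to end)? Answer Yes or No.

No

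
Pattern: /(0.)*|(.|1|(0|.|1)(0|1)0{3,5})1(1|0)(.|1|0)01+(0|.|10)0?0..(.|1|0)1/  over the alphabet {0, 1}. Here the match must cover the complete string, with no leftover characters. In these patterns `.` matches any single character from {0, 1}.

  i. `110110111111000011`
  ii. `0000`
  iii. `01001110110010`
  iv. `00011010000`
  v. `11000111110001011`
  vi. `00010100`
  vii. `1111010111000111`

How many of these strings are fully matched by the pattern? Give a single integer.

i → no match
ii → match
iii → no match
iv → no match
v → match
vi → match
vii → no match
Total matched: 3

3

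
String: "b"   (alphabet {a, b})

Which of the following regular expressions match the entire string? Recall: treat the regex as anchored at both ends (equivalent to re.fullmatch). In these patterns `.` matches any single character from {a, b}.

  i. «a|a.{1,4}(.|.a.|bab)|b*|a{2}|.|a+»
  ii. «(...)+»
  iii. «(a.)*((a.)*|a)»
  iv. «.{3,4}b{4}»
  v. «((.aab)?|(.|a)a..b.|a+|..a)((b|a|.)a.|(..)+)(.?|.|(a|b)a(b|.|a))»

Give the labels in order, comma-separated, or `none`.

i → match
ii → no match
iii → no match
iv → no match
v → no match

i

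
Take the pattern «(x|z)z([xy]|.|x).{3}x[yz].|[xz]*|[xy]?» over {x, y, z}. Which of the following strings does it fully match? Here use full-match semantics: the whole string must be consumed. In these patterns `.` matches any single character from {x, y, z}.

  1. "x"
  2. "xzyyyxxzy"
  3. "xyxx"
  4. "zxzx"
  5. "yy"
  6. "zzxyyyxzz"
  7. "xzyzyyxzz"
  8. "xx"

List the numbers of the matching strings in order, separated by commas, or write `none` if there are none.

1, 2, 4, 6, 7, 8

1 → match
2 → match
3 → no match
4 → match
5 → no match
6 → match
7 → match
8 → match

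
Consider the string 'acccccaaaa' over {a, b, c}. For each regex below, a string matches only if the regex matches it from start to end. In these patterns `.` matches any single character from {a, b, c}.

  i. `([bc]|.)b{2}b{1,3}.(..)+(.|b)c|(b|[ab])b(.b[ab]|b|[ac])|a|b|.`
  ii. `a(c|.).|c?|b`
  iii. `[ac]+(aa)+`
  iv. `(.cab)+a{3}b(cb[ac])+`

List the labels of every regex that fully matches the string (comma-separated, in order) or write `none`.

iii

i → no match
ii → no match
iii → match
iv → no match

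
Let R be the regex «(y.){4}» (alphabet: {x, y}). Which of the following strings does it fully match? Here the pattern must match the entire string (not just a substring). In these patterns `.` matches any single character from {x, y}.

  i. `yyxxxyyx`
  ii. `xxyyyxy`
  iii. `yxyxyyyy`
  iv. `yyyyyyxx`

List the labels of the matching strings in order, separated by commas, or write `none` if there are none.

i → no match
ii → no match — must start with `y`
iii → match
iv → no match

iii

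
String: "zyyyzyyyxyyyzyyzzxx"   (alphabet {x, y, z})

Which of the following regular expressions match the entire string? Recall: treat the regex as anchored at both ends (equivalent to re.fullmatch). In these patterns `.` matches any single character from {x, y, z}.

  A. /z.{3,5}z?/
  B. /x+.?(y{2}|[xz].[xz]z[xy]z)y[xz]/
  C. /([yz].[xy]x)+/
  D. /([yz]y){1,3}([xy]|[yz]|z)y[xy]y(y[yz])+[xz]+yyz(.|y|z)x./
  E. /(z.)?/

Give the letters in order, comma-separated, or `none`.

D

A → no match
B → no match — must start with "x"
C → no match
D → match
E → no match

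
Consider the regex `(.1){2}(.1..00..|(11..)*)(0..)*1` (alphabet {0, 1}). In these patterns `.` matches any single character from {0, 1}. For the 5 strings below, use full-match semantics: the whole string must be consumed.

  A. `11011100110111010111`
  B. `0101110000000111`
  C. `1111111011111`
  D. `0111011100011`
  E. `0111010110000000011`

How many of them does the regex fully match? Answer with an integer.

4

A → match
B → match
C → match
D → match
E → no match
Total matched: 4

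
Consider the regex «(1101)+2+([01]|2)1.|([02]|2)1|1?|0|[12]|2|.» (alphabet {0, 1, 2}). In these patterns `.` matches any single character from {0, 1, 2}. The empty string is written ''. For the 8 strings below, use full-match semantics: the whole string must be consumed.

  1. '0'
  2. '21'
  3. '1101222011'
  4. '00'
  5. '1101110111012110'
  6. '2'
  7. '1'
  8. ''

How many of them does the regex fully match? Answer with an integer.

7

1 → match
2 → match
3 → match
4 → no match
5 → match
6 → match
7 → match
8 → match
Total matched: 7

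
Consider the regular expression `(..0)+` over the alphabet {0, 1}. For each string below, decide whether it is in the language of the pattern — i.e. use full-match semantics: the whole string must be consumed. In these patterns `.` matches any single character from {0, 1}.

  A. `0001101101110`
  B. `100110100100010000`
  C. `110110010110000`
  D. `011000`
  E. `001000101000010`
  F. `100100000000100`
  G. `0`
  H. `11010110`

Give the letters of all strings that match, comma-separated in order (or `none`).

B, C, F

A → no match
B → match
C → match
D. `011000` → no match
E → no match
F → match
G. `0` → no match
H. `11010110` → no match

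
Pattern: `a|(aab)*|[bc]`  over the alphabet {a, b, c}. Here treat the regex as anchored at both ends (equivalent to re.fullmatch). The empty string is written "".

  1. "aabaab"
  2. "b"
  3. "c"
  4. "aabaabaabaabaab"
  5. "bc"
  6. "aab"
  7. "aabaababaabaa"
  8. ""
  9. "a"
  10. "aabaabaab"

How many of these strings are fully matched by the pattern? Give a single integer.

1 → match
2 → match
3 → match
4 → match
5 → no match
6 → match
7 → no match
8 → match
9 → match
10 → match
Total matched: 8

8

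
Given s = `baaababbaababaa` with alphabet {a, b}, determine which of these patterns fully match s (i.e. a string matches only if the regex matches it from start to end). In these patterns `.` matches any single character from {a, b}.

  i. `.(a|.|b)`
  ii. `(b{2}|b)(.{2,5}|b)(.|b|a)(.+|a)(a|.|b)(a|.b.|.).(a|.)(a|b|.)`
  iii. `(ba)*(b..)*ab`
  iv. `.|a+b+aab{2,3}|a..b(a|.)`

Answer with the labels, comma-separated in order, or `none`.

ii

i → no match
ii → match
iii → no match — must end with `ab`
iv → no match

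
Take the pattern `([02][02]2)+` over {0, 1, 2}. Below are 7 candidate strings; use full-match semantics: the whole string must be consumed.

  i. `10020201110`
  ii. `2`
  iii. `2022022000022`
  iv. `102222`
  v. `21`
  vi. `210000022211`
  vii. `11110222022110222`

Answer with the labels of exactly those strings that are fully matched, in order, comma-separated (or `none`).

i → no match — must end with `2`
ii → no match
iii → no match
iv → no match
v → no match — must end with `2`
vi → no match — must end with `2`
vii → no match

none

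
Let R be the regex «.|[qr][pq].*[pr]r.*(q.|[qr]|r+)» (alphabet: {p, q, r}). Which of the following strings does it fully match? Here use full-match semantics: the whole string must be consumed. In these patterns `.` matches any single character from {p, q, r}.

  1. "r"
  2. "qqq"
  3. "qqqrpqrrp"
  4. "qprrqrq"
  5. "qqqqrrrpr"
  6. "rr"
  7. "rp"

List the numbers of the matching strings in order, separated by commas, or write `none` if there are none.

1 → match
2 → no match
3 → no match
4 → match
5 → match
6 → no match
7 → no match

1, 4, 5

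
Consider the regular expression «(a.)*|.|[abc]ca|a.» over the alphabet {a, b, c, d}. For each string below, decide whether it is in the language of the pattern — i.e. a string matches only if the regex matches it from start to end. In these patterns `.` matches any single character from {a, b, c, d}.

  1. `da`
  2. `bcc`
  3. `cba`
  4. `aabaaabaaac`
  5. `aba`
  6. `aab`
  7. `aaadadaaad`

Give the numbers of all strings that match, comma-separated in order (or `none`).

1 → no match
2 → no match
3 → no match
4 → no match
5 → no match
6 → no match
7 → match

7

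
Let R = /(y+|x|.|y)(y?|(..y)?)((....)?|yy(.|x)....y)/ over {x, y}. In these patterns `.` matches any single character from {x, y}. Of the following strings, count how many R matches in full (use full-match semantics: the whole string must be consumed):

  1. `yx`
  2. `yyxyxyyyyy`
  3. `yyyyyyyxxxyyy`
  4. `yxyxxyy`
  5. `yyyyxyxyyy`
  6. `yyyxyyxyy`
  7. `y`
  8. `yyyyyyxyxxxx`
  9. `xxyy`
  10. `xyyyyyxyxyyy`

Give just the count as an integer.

1 → no match
2 → no match
3 → match
4 → no match
5 → match
6 → match
7 → match
8 → match
9 → match
10 → match
Total matched: 7

7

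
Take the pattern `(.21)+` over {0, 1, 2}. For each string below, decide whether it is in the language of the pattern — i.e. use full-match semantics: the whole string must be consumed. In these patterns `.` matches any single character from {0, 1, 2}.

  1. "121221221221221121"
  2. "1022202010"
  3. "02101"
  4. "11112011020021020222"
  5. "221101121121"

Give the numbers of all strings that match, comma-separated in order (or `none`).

1

1 → match
2. "1022202010" → no match — must end with "21"
3. "02101" → no match — must end with "21"
4 → no match — must end with "21"
5. "221101121121" → no match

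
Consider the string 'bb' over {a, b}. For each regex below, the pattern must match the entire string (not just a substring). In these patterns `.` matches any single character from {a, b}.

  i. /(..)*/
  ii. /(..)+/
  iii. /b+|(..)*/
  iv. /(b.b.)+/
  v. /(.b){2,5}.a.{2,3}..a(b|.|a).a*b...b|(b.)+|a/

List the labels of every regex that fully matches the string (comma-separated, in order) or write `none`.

i, ii, iii, v

i → match
ii → match
iii → match
iv → no match
v → match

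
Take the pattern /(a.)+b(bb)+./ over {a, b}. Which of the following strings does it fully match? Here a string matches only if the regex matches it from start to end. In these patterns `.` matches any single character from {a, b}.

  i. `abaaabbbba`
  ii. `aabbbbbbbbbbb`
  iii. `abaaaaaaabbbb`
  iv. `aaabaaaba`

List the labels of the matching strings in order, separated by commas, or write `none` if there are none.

i → match
ii → no match
iii → no match
iv → no match

i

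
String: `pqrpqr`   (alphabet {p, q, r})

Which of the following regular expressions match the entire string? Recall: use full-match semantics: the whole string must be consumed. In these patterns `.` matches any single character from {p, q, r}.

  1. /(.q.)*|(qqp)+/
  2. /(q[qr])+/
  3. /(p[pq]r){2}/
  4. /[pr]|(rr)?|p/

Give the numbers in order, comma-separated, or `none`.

1 → match
2 → no match — must start with `q`
3 → match
4 → no match

1, 3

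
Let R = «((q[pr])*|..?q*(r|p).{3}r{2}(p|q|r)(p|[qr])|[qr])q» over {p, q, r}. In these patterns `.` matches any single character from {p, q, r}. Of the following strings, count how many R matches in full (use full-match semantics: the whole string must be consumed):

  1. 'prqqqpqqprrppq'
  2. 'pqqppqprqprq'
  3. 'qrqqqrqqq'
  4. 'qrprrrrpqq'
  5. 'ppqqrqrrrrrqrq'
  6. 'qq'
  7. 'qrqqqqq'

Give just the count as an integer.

1 → match
2 → no match
3 → no match
4 → match
5 → no match
6 → match
7 → no match
Total matched: 3

3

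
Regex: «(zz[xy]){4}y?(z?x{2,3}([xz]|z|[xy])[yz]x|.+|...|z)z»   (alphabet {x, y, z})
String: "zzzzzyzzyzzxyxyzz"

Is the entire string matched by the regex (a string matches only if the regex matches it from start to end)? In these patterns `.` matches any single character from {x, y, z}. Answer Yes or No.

No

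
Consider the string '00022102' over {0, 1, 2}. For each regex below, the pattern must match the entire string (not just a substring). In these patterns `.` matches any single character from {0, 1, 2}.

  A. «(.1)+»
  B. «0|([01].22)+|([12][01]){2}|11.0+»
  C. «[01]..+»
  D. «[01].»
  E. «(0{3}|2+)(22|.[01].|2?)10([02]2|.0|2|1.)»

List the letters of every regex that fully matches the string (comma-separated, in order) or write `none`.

A → no match — must end with '1'
B → no match
C → match
D → no match
E → match

C, E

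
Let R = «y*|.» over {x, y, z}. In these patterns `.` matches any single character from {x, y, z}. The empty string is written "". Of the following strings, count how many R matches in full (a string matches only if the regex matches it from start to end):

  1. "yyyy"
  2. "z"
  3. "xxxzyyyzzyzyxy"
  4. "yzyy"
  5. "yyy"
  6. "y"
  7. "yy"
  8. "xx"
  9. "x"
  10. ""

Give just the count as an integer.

1 → match
2 → match
3 → no match
4 → no match
5 → match
6 → match
7 → match
8 → no match
9 → match
10 → match
Total matched: 7

7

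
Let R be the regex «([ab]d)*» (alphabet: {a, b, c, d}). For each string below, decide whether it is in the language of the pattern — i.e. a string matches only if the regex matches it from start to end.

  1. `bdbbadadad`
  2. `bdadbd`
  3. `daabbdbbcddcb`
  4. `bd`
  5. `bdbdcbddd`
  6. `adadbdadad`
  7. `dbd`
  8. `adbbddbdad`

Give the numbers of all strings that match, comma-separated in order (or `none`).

1 → no match
2 → match
3 → no match
4 → match
5 → no match
6 → match
7 → no match
8 → no match

2, 4, 6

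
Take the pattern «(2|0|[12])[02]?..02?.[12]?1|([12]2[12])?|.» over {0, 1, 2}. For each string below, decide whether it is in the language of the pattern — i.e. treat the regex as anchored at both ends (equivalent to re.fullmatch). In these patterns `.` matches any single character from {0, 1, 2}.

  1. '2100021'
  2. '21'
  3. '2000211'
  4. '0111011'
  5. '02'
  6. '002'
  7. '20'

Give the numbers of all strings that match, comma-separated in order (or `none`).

1, 3

1. '2100021' → match
2. '21' → no match
3. '2000211' → match
4. '0111011' → no match
5. '02' → no match
6. '002' → no match
7. '20' → no match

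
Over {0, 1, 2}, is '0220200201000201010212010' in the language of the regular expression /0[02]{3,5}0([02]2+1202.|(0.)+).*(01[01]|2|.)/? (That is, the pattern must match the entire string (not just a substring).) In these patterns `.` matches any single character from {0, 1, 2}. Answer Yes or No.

Yes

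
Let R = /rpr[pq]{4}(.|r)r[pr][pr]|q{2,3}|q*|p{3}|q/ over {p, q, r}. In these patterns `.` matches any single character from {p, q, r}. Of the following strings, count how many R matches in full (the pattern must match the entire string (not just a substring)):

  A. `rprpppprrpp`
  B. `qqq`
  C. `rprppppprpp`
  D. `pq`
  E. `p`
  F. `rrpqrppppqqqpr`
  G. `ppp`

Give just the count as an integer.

4

A. `rprpppprrpp` → match
B. `qqq` → match
C. `rprppppprpp` → match
D. `pq` → no match
E. `p` → no match
F → no match
G. `ppp` → match
Total matched: 4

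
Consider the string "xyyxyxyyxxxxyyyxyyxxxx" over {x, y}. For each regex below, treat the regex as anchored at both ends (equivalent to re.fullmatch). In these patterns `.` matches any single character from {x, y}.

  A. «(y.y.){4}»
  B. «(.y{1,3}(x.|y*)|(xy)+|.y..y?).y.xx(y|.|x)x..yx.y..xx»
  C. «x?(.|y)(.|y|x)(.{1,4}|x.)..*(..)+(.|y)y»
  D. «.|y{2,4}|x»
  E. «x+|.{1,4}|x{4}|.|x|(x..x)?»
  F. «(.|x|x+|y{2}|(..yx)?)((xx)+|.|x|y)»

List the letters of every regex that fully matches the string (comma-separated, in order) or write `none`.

A → no match — must start with "y"
B → match
C → no match — must end with "y"
D → no match
E → no match
F → no match

B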